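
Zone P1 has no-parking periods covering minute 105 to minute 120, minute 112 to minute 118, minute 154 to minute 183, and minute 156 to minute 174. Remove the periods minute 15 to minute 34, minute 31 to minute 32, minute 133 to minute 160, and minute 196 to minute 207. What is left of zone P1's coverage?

minute 105 to minute 120, minute 160 to minute 183

First set merges to minute 105 to minute 120, minute 154 to minute 183.
Second set merges to minute 15 to minute 34, minute 133 to minute 160, minute 196 to minute 207.
minute 105 to minute 120: nothing removed.
minute 154 to minute 183 \ B = minute 160 to minute 183.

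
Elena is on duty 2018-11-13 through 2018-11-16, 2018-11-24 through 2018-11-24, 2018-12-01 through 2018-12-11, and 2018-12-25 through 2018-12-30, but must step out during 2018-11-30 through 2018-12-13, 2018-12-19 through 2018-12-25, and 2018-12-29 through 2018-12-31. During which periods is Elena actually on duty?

2018-11-13 through 2018-11-16, 2018-11-24 through 2018-11-24, 2018-12-26 through 2018-12-28

2018-11-13 through 2018-11-16: nothing removed.
2018-11-24 through 2018-11-24: nothing removed.
2018-12-01 through 2018-12-11: entirely removed.
2018-12-25 through 2018-12-30 \ B = 2018-12-26 through 2018-12-28.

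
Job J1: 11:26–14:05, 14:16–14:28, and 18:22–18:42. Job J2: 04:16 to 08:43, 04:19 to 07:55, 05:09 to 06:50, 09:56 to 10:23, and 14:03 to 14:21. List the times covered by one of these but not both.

Merge the second list: 04:16-08:43, 09:56-10:23, 14:03-14:21.
A \ B = 11:26-14:03, 14:21-14:28, 18:22-18:42.
B \ A = 04:16-08:43, 09:56-10:23, 14:05-14:16.
Union of the two gives the symmetric difference.

04:16-08:43, 09:56-10:23, 11:26-14:03, 14:05-14:16, 14:21-14:28, 18:22-18:42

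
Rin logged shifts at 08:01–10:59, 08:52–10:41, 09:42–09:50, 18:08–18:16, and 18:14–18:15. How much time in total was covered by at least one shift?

3 h 6 min

Merged: 08:01–10:59, 18:08–18:16.
Lengths: 2 h 58 min + 8 min = 3 h 6 min.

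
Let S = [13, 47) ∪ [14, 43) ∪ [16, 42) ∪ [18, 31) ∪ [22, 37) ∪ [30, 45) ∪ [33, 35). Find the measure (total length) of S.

34

Merged: [13, 47).
Length: 34.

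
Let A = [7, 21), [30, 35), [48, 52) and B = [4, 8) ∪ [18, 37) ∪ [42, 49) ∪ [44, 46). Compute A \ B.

[8, 18) ∪ [49, 52)

Merge the second list: [4, 8), [18, 37), [42, 49).
[7, 21) minus B → [8, 18).
[30, 35): fully covered by B → removed.
[48, 52) minus B → [49, 52).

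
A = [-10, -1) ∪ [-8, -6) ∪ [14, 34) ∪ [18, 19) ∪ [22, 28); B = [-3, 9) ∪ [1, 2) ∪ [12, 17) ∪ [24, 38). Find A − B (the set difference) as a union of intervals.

[-10, -3) ∪ [17, 24)

Merge the first list: [-10, -1), [14, 34).
Merge the second list: [-3, 9), [12, 17), [24, 38).
[-10, -1) with B removed leaves [-10, -3).
[14, 34) with B removed leaves [17, 24).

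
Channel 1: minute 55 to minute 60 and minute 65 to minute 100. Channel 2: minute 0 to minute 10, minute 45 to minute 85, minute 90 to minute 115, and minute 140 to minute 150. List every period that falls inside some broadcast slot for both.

minute 55 to minute 60 ∩ B → minute 55 to minute 60.
minute 65 to minute 100 ∩ B → minute 65 to minute 85, minute 90 to minute 100.

minute 55 to minute 60, minute 65 to minute 85, minute 90 to minute 100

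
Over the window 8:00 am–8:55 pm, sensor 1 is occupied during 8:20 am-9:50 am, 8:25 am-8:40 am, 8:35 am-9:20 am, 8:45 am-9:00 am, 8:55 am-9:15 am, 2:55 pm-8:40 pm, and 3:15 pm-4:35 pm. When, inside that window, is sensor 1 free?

The merged coverage is 8:20 am–9:50 am, 2:55 pm–8:40 pm.
Uncovered inside 8:00 am–8:55 pm: 8:00 am–8:20 am, 9:50 am–2:55 pm, 8:40 pm–8:55 pm.

8:00 am–8:20 am, 9:50 am–2:55 pm, 8:40 pm–8:55 pm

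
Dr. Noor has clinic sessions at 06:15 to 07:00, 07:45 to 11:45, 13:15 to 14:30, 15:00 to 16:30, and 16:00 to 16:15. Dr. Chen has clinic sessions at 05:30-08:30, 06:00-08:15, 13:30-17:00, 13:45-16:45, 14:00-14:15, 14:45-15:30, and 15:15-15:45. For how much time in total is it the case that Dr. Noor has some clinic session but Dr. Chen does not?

Merge the first list: 06:15–07:00, 07:45–11:45, 13:15–14:30, 15:00–16:30.
Merge the second list: 05:30–08:30, 13:30–17:00.
A \ B = 08:30–11:45, 13:15–13:30.
Total: 3 h 15 min + 15 min = 3 h 30 min.

3 h 30 min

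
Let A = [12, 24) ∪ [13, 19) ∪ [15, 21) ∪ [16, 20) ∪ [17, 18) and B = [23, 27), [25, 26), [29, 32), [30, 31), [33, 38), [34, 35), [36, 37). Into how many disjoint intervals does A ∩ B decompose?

A, merged: [12, 24).
B, merged: [23, 27), [29, 32), [33, 38).
A ∩ B = [23, 24).
That is 1 disjoint piece.

1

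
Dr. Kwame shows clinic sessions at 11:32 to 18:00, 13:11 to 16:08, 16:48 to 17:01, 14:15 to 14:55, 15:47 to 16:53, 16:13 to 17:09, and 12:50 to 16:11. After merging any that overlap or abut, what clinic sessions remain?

Sort by start: 11:32-18:00, 12:50-16:11, 13:11-16:08, 14:15-14:55, 15:47-16:53, 16:13-17:09, 16:48-17:01.
12:50-16:11 overlaps/touches 11:32-18:00 → extend to 11:32-18:00.
13:11-16:08 overlaps/touches 11:32-18:00 → extend to 11:32-18:00.
14:15-14:55 overlaps/touches 11:32-18:00 → extend to 11:32-18:00.
15:47-16:53 overlaps/touches 11:32-18:00 → extend to 11:32-18:00.
16:13-17:09 overlaps/touches 11:32-18:00 → extend to 11:32-18:00.
16:48-17:01 overlaps/touches 11:32-18:00 → extend to 11:32-18:00.

11:32-18:00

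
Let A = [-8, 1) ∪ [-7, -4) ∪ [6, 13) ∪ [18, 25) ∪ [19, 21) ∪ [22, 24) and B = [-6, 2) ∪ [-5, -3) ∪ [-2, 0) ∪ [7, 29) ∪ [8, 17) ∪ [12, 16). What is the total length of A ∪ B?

33

A, merged: [-8, 1), [6, 13), [18, 25).
B, merged: [-6, 2), [7, 29).
A ∪ B = [-8, 2), [6, 29).
Total: 10 + 23 = 33.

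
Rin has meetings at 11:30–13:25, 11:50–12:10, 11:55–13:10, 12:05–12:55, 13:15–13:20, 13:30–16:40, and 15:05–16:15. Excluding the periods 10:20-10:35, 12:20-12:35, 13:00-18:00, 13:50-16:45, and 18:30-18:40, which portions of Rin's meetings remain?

A, merged: 11:30–13:25, 13:30–16:40.
B, merged: 10:20–10:35, 12:20–12:35, 13:00–18:00, 18:30–18:40.
11:30–13:25 minus B → 11:30–12:20, 12:35–13:00.
13:30–16:40: fully covered by B → removed.

11:30–12:20, 12:35–13:00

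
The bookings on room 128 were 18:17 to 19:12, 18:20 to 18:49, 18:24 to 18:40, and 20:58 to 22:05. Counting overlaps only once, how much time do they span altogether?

2 h 2 min

Merged: 18:17–19:12, 20:58–22:05.
Lengths: 55 min + 1 h 7 min = 2 h 2 min.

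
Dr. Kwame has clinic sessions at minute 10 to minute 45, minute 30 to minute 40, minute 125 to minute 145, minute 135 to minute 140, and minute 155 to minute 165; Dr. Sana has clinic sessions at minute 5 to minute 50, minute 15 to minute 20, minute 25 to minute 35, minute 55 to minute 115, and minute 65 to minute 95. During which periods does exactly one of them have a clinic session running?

Merge the first list: minute 10 to minute 45, minute 125 to minute 145, minute 155 to minute 165.
Merge the second list: minute 5 to minute 50, minute 55 to minute 115.
A \ B = minute 125 to minute 145, minute 155 to minute 165.
B \ A = minute 5 to minute 10, minute 45 to minute 50, minute 55 to minute 115.
Union of the two gives the symmetric difference.

minute 5 to minute 10, minute 45 to minute 50, minute 55 to minute 115, minute 125 to minute 145, minute 155 to minute 165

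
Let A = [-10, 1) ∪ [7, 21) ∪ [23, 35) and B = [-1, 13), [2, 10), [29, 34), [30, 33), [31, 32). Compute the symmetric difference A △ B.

[-10, -1) ∪ [1, 7) ∪ [13, 21) ∪ [23, 29) ∪ [34, 35)

Merge the second list: [-1, 13), [29, 34).
A \ B = [-10, -1), [13, 21), [23, 29), [34, 35).
B \ A = [1, 7).
Union of the two gives the symmetric difference.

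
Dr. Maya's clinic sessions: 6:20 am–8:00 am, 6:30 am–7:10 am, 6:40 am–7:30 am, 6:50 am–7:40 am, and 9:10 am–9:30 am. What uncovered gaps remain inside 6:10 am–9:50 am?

6:10 am–6:20 am, 8:00 am–9:10 am, 9:30 am–9:50 am

Covered (merged): 6:20 am–8:00 am, 9:10 am–9:30 am.
Gaps within 6:10 am–9:50 am: 6:10 am–6:20 am, 8:00 am–9:10 am, 9:30 am–9:50 am.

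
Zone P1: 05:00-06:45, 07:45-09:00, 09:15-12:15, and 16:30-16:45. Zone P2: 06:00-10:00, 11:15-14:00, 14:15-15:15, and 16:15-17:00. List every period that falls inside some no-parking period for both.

05:00–06:45 meets the second set on 06:00–06:45.
07:45–09:00 meets the second set on 07:45–09:00.
09:15–12:15 meets the second set on 09:15–10:00, 11:15–12:15.
16:30–16:45 meets the second set on 16:30–16:45.

06:00–06:45, 07:45–09:00, 09:15–10:00, 11:15–12:15, 16:30–16:45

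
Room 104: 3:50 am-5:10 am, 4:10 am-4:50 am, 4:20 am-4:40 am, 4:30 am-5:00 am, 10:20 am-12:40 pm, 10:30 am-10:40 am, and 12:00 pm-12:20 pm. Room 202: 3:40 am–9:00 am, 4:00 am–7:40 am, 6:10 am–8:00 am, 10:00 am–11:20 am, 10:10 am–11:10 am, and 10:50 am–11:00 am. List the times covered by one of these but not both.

First set merges to 3:50 am–5:10 am, 10:20 am–12:40 pm.
Second set merges to 3:40 am–9:00 am, 10:00 am–11:20 am.
Only in the first: 11:20 am–12:40 pm.
Only in the second: 3:40 am–3:50 am, 5:10 am–9:00 am, 10:00 am–10:20 am.
Together these are the periods covered by exactly one.

3:40 am–3:50 am, 5:10 am–9:00 am, 10:00 am–10:20 am, 11:20 am–12:40 pm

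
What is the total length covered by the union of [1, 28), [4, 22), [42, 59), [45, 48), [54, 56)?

Merged: [1, 28), [42, 59).
Lengths: 27 + 17 = 44.

44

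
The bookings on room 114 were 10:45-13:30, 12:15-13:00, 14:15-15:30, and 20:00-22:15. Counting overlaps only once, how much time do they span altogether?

6 h 15 min

Merged: 10:45-13:30, 14:15-15:30, 20:00-22:15.
Lengths: 2 h 45 min + 1 h 15 min + 2 h 15 min = 6 h 15 min.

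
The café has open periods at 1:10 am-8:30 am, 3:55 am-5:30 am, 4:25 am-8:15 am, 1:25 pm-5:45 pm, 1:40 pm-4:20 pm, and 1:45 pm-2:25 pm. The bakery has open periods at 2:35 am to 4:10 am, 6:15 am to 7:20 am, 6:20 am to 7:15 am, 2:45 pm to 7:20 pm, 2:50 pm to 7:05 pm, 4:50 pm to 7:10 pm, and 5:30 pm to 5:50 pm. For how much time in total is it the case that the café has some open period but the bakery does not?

Merge the first list: 1:10 am–8:30 am, 1:25 pm–5:45 pm.
Merge the second list: 2:35 am–4:10 am, 6:15 am–7:20 am, 2:45 pm–7:20 pm.
A \ B = 1:10 am–2:35 am, 4:10 am–6:15 am, 7:20 am–8:30 am, 1:25 pm–2:45 pm.
Total: 1 h 25 min + 2 h 5 min + 1 h 10 min + 1 h 20 min = 6 h.

6 h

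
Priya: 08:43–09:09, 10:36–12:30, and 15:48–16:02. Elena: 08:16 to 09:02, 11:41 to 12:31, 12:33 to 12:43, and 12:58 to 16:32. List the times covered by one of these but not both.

08:16–08:43, 09:02–09:09, 10:36–11:41, 12:30–12:31, 12:33–12:43, 12:58–15:48, 16:02–16:32

A but not B: 09:02–09:09, 10:36–11:41.
B but not A: 08:16–08:43, 12:30–12:31, 12:33–12:43, 12:58–15:48, 16:02–16:32.
Combining gives A △ B.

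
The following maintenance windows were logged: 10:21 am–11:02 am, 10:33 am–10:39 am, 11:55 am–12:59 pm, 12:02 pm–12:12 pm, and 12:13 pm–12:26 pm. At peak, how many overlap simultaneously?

Walk the sorted start/end points keeping a running depth.
The depth first hits 2 at 10:33 am.

2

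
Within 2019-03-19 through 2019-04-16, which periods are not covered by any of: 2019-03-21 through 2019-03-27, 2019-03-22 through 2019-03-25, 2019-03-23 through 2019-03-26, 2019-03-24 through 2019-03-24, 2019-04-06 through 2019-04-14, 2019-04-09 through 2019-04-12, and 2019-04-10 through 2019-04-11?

2019-03-19 through 2019-03-20, 2019-03-28 through 2019-04-05, 2019-04-15 through 2019-04-16

After merging, the occupied span is 2019-03-21 through 2019-03-27, 2019-04-06 through 2019-04-14.
Uncovered inside 2019-03-19 through 2019-04-16: 2019-03-19 through 2019-03-20, 2019-03-28 through 2019-04-05, 2019-04-15 through 2019-04-16.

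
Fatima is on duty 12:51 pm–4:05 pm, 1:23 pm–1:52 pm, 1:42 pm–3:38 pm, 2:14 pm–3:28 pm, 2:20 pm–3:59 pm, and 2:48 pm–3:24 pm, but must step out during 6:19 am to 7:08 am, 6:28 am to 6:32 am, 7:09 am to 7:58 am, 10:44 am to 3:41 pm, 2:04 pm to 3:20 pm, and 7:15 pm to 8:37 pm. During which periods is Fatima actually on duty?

A, merged: 12:51 pm–4:05 pm.
B, merged: 6:19 am–7:08 am, 7:09 am–7:58 am, 10:44 am–3:41 pm, 7:15 pm–8:37 pm.
12:51 pm–4:05 pm \ B = 3:41 pm–4:05 pm.

3:41 pm–4:05 pm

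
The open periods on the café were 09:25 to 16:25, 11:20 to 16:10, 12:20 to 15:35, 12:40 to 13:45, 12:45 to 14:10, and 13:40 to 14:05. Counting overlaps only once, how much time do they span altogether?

7 h

Merged: 09:25-16:25.
Length: 7 h.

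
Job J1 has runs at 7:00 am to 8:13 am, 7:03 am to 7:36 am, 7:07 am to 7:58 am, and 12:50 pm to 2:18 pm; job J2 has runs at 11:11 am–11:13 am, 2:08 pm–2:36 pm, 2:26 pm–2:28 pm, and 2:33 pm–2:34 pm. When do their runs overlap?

First set merges to 7:00 am–8:13 am, 12:50 pm–2:18 pm.
Second set merges to 11:11 am–11:13 am, 2:08 pm–2:36 pm.
7:00 am–8:13 am: no overlap with the second set.
12:50 pm–2:18 pm meets the second set on 2:08 pm–2:18 pm.

2:08 pm–2:18 pm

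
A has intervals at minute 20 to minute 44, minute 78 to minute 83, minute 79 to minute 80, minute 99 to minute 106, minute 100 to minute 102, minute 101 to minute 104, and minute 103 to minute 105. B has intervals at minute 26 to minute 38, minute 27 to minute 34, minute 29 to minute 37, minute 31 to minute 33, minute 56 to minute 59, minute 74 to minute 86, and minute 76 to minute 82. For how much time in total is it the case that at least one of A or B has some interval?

A, merged: minute 20 to minute 44, minute 78 to minute 83, minute 99 to minute 106.
B, merged: minute 26 to minute 38, minute 56 to minute 59, minute 74 to minute 86.
A ∪ B = minute 20 to minute 44, minute 56 to minute 59, minute 74 to minute 86, minute 99 to minute 106.
Total: 24 minutes + 3 minutes + 12 minutes + 7 minutes = 46 minutes.

46 minutes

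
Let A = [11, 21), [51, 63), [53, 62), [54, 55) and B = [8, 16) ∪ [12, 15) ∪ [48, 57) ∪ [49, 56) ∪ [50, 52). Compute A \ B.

A, merged: [11, 21), [51, 63).
B, merged: [8, 16), [48, 57).
[11, 21) minus B → [16, 21).
[51, 63) minus B → [57, 63).

[16, 21) ∪ [57, 63)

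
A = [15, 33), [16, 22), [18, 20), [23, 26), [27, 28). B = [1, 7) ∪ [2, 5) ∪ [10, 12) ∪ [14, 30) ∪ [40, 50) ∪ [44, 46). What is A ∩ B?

[15, 30)

Merge the first list: [15, 33).
Merge the second list: [1, 7), [10, 12), [14, 30), [40, 50).
[15, 33) overlaps B on [15, 30).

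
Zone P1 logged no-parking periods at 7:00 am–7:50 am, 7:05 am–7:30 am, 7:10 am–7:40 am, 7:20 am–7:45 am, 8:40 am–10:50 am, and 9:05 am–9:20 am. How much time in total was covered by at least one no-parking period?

Merged: 7:00 am–7:50 am, 8:40 am–10:50 am.
Lengths: 50 min + 2 h 10 min = 3 h.

3 h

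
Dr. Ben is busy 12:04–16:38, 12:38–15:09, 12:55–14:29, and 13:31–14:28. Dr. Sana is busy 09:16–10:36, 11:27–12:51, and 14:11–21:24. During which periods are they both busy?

12:04–12:51, 14:11–16:38

First set merges to 12:04–16:38.
12:04–16:38 overlaps B on 12:04–12:51, 14:11–16:38.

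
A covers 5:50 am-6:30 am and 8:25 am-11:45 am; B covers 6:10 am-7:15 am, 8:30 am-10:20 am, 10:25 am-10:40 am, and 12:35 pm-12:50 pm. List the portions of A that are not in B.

5:50 am-6:30 am minus B → 5:50 am-6:10 am.
8:25 am-11:45 am minus B → 8:25 am-8:30 am, 10:20 am-10:25 am, 10:40 am-11:45 am.

5:50 am-6:10 am, 8:25 am-8:30 am, 10:20 am-10:25 am, 10:40 am-11:45 am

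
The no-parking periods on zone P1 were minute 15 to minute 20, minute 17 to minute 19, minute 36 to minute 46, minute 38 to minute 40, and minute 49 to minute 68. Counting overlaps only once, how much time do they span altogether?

Merged: minute 15 to minute 20, minute 36 to minute 46, minute 49 to minute 68.
Lengths: 5 minutes + 10 minutes + 19 minutes = 34 minutes.

34 minutes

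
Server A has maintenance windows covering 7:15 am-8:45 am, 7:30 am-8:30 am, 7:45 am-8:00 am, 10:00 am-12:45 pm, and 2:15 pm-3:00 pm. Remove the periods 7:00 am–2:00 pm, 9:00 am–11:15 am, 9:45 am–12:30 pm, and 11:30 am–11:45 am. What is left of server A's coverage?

First set merges to 7:15 am-8:45 am, 10:00 am-12:45 pm, 2:15 pm-3:00 pm.
Second set merges to 7:00 am-2:00 pm.
7:15 am-8:45 am: fully covered by B → removed.
10:00 am-12:45 pm: fully covered by B → removed.
2:15 pm-3:00 pm: no B overlap → unchanged.

2:15 pm-3:00 pm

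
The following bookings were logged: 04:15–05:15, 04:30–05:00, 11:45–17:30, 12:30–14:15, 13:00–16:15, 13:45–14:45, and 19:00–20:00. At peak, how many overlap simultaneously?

At 13:45, 4 of the intervals are simultaneously active.
No point has more.

4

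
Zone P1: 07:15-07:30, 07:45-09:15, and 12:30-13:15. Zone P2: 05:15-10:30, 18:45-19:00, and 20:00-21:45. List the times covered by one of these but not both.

Only in the first: 12:30–13:15.
Only in the second: 05:15–07:15, 07:30–07:45, 09:15–10:30, 18:45–19:00, 20:00–21:45.
Together these are the periods covered by exactly one.

05:15–07:15, 07:30–07:45, 09:15–10:30, 12:30–13:15, 18:45–19:00, 20:00–21:45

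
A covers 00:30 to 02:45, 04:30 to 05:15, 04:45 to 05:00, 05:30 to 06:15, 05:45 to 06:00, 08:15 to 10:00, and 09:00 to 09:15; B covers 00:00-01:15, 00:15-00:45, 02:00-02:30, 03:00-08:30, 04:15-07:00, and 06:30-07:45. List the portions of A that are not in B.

Merge the first list: 00:30–02:45, 04:30–05:15, 05:30–06:15, 08:15–10:00.
Merge the second list: 00:00–01:15, 02:00–02:30, 03:00–08:30.
00:30–02:45 with B removed leaves 01:15–02:00, 02:30–02:45.
04:30–05:15 lies entirely inside B → drops out.
05:30–06:15 lies entirely inside B → drops out.
08:15–10:00 with B removed leaves 08:30–10:00.

01:15–02:00, 02:30–02:45, 08:30–10:00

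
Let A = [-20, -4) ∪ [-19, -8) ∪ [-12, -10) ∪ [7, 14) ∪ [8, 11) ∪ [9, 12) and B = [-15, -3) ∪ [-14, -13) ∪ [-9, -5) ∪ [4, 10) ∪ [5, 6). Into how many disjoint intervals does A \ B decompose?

2

Merge the first list: [-20, -4), [7, 14).
Merge the second list: [-15, -3), [4, 10).
A \ B = [-20, -15), [10, 14).
That is 2 disjoint pieces.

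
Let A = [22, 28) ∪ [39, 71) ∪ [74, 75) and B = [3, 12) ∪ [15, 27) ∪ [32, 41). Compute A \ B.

[27, 28) ∪ [41, 71) ∪ [74, 75)

[22, 28) with B removed leaves [27, 28).
[39, 71) with B removed leaves [41, 71).
[74, 75) is untouched.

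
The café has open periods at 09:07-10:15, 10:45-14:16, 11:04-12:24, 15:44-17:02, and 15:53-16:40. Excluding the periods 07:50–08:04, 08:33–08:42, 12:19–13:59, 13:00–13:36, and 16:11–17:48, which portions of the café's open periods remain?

09:07–10:15, 10:45–12:19, 13:59–14:16, 15:44–16:11

Merge the first list: 09:07–10:15, 10:45–14:16, 15:44–17:02.
Merge the second list: 07:50–08:04, 08:33–08:42, 12:19–13:59, 16:11–17:48.
09:07–10:15: no B overlap → unchanged.
10:45–14:16 minus B → 10:45–12:19, 13:59–14:16.
15:44–17:02 minus B → 15:44–16:11.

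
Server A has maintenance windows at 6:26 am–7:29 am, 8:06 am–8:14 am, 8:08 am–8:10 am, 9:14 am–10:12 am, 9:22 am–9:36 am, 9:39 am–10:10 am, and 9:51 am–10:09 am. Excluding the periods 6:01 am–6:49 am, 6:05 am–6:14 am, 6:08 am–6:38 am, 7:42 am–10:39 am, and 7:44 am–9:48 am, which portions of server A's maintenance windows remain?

Merge the first list: 6:26 am–7:29 am, 8:06 am–8:14 am, 9:14 am–10:12 am.
Merge the second list: 6:01 am–6:49 am, 7:42 am–10:39 am.
6:26 am–7:29 am minus B → 6:49 am–7:29 am.
8:06 am–8:14 am: fully covered by B → removed.
9:14 am–10:12 am: fully covered by B → removed.

6:49 am–7:29 am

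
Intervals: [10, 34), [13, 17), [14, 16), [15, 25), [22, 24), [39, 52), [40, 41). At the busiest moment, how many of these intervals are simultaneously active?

Sweep endpoints in order; track running count of active intervals.
Peak of 4 reached at 15.

4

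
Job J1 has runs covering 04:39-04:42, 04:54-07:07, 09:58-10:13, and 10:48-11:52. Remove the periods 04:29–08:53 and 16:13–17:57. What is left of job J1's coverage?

09:58–10:13, 10:48–11:52

04:39–04:42: fully covered by B → removed.
04:54–07:07: fully covered by B → removed.
09:58–10:13: no B overlap → unchanged.
10:48–11:52: no B overlap → unchanged.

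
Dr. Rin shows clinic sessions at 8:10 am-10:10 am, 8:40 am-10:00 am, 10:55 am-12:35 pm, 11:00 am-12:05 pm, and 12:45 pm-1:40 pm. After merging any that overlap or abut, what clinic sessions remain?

8:10 am-10:10 am, 10:55 am-12:35 pm, 12:45 pm-1:40 pm

8:40 am-10:00 am overlaps/touches 8:10 am-10:10 am → extend to 8:10 am-10:10 am.
10:55 am-12:35 pm is disjoint → start new block.
11:00 am-12:05 pm overlaps/touches 10:55 am-12:35 pm → extend to 10:55 am-12:35 pm.
12:45 pm-1:40 pm is disjoint → start new block.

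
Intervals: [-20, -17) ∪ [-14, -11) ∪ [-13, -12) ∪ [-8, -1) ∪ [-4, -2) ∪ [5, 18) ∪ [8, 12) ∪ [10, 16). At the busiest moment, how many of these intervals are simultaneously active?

At 10, 3 of the intervals are simultaneously active.
No point has more.

3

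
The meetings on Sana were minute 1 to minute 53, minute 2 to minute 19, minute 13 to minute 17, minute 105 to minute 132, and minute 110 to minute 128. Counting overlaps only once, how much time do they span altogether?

Merged: minute 1 to minute 53, minute 105 to minute 132.
Lengths: 52 minutes + 27 minutes = 79 minutes.

79 minutes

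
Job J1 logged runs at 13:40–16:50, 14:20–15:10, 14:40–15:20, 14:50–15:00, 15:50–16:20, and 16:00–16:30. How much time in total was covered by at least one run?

3 h 10 min

Merged: 13:40–16:50.
Length: 3 h 10 min.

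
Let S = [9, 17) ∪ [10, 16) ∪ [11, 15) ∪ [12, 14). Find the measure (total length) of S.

Merged: [9, 17).
Length: 8.

8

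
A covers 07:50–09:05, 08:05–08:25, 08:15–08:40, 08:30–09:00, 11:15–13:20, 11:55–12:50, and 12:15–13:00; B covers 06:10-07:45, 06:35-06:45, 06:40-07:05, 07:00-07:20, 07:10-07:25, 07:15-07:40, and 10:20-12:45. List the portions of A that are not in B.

Merge the first list: 07:50–09:05, 11:15–13:20.
Merge the second list: 06:10–07:45, 10:20–12:45.
07:50–09:05: no B overlap → unchanged.
11:15–13:20 minus B → 12:45–13:20.

07:50–09:05, 12:45–13:20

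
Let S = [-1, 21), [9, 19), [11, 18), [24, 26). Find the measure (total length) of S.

Merged: [-1, 21), [24, 26).
Lengths: 22 + 2 = 24.

24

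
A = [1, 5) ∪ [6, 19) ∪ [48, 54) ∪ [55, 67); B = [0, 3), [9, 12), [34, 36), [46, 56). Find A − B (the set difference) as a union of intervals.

[1, 5) minus B → [3, 5).
[6, 19) minus B → [6, 9), [12, 19).
[48, 54): fully covered by B → removed.
[55, 67) minus B → [56, 67).

[3, 5) ∪ [6, 9) ∪ [12, 19) ∪ [56, 67)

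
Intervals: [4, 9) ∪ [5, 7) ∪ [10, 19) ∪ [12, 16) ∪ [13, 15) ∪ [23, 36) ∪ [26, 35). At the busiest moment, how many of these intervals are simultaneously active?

3

Walk the sorted start/end points keeping a running depth.
The depth first hits 3 at 13.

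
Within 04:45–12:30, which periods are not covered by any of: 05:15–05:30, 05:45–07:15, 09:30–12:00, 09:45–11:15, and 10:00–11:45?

04:45–05:15, 05:30–05:45, 07:15–09:30, 12:00–12:30

After merging, the occupied span is 05:15–05:30, 05:45–07:15, 09:30–12:00.
Gaps within 04:45–12:30: 04:45–05:15, 05:30–05:45, 07:15–09:30, 12:00–12:30.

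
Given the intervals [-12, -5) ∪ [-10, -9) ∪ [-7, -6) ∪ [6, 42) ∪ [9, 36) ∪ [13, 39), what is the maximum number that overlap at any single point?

3

At 13, 3 of the intervals are simultaneously active.
No point has more.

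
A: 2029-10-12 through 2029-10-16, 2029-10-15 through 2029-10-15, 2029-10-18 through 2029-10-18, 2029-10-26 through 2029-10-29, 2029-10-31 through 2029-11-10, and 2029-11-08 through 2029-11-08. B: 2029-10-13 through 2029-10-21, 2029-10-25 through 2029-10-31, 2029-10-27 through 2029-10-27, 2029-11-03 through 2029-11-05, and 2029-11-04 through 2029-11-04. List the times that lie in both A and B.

2029-10-13 through 2029-10-16, 2029-10-18 through 2029-10-18, 2029-10-26 through 2029-10-29, 2029-10-31 through 2029-10-31, 2029-11-03 through 2029-11-05

Merge the first list: 2029-10-12 through 2029-10-16, 2029-10-18 through 2029-10-18, 2029-10-26 through 2029-10-29, 2029-10-31 through 2029-11-10.
Merge the second list: 2029-10-13 through 2029-10-21, 2029-10-25 through 2029-10-31, 2029-11-03 through 2029-11-05.
2029-10-12 through 2029-10-16 overlaps B on 2029-10-13 through 2029-10-16.
2029-10-18 through 2029-10-18 overlaps B on 2029-10-18 through 2029-10-18.
2029-10-26 through 2029-10-29 overlaps B on 2029-10-26 through 2029-10-29.
2029-10-31 through 2029-11-10 overlaps B on 2029-10-31 through 2029-10-31, 2029-11-03 through 2029-11-05.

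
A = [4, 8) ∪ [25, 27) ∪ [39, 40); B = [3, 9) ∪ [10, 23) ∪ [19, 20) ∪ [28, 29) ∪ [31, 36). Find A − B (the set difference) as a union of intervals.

Second set merges to [3, 9), [10, 23), [28, 29), [31, 36).
[4, 8): entirely removed.
[25, 27): nothing removed.
[39, 40): nothing removed.

[25, 27) ∪ [39, 40)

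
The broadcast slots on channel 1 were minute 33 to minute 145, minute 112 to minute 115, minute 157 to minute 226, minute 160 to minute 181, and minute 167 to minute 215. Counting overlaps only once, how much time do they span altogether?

181 minutes

Merged: minute 33 to minute 145, minute 157 to minute 226.
Lengths: 112 minutes + 69 minutes = 181 minutes.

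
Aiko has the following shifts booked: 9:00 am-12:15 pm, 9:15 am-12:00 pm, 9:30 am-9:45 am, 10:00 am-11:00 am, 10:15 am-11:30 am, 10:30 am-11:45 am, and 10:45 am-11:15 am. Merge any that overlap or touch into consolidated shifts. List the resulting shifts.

9:15 am–12:00 pm overlaps/touches 9:00 am–12:15 pm → extend to 9:00 am–12:15 pm.
9:30 am–9:45 am overlaps/touches 9:00 am–12:15 pm → extend to 9:00 am–12:15 pm.
10:00 am–11:00 am overlaps/touches 9:00 am–12:15 pm → extend to 9:00 am–12:15 pm.
10:15 am–11:30 am overlaps/touches 9:00 am–12:15 pm → extend to 9:00 am–12:15 pm.
10:30 am–11:45 am overlaps/touches 9:00 am–12:15 pm → extend to 9:00 am–12:15 pm.
10:45 am–11:15 am overlaps/touches 9:00 am–12:15 pm → extend to 9:00 am–12:15 pm.

9:00 am–12:15 pm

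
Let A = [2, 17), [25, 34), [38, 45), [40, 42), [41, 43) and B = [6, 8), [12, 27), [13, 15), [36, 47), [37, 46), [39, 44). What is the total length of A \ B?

15

First set merges to [2, 17), [25, 34), [38, 45).
Second set merges to [6, 8), [12, 27), [36, 47).
A \ B = [2, 6), [8, 12), [27, 34).
Total: 4 + 4 + 7 = 15.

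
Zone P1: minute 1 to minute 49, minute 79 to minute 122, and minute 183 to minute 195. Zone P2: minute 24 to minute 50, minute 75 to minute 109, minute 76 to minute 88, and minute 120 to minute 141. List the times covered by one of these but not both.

Merge the second list: minute 24 to minute 50, minute 75 to minute 109, minute 120 to minute 141.
A \ B = minute 1 to minute 24, minute 109 to minute 120, minute 183 to minute 195.
B \ A = minute 49 to minute 50, minute 75 to minute 79, minute 122 to minute 141.
Union of the two gives the symmetric difference.

minute 1 to minute 24, minute 49 to minute 50, minute 75 to minute 79, minute 109 to minute 120, minute 122 to minute 141, minute 183 to minute 195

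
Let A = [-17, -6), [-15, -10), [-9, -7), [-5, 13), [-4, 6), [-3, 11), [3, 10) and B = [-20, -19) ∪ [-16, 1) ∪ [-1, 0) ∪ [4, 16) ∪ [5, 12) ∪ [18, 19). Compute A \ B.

[-17, -16) ∪ [1, 4)

A, merged: [-17, -6), [-5, 13).
B, merged: [-20, -19), [-16, 1), [4, 16), [18, 19).
[-17, -6) with B removed leaves [-17, -16).
[-5, 13) with B removed leaves [1, 4).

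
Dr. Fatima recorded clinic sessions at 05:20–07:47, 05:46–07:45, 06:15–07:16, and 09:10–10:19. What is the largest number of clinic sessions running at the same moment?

Walk the sorted start/end points keeping a running depth.
The depth first hits 3 at 06:15.

3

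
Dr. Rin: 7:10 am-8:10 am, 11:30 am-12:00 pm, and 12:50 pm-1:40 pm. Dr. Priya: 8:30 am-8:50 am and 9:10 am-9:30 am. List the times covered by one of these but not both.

7:10 am-8:10 am, 8:30 am-8:50 am, 9:10 am-9:30 am, 11:30 am-12:00 pm, 12:50 pm-1:40 pm

A but not B: 7:10 am-8:10 am, 11:30 am-12:00 pm, 12:50 pm-1:40 pm.
B but not A: 8:30 am-8:50 am, 9:10 am-9:30 am.
Combining gives A △ B.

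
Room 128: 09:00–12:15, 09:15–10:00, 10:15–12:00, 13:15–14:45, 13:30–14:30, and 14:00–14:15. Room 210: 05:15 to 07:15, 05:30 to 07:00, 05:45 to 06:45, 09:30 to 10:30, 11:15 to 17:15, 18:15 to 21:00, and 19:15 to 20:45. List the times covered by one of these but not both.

05:15-07:15, 09:00-09:30, 10:30-11:15, 12:15-13:15, 14:45-17:15, 18:15-21:00

A, merged: 09:00-12:15, 13:15-14:45.
B, merged: 05:15-07:15, 09:30-10:30, 11:15-17:15, 18:15-21:00.
A \ B = 09:00-09:30, 10:30-11:15.
B \ A = 05:15-07:15, 12:15-13:15, 14:45-17:15, 18:15-21:00.
Union of the two gives the symmetric difference.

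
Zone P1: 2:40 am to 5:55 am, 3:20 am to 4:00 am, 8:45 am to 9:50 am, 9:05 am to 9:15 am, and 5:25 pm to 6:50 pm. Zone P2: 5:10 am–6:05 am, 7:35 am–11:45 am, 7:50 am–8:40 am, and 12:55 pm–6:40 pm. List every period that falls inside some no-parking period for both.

First set merges to 2:40 am-5:55 am, 8:45 am-9:50 am, 5:25 pm-6:50 pm.
Second set merges to 5:10 am-6:05 am, 7:35 am-11:45 am, 12:55 pm-6:40 pm.
2:40 am-5:55 am overlaps B on 5:10 am-5:55 am.
8:45 am-9:50 am overlaps B on 8:45 am-9:50 am.
5:25 pm-6:50 pm overlaps B on 5:25 pm-6:40 pm.

5:10 am-5:55 am, 8:45 am-9:50 am, 5:25 pm-6:40 pm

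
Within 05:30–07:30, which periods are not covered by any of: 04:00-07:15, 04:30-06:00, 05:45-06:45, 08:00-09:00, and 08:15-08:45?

After merging, the occupied span is 04:00–07:15, 08:00–09:00.
Gaps within 05:30–07:30: 07:15–07:30.

07:15–07:30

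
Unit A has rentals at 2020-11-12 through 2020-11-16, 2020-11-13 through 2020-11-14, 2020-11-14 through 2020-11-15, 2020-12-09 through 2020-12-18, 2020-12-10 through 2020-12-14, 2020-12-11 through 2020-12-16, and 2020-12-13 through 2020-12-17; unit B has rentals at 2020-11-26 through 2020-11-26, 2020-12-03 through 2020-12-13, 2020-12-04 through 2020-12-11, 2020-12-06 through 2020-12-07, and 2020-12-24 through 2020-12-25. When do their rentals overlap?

First set merges to 2020-11-12 through 2020-11-16, 2020-12-09 through 2020-12-18.
Second set merges to 2020-11-26 through 2020-11-26, 2020-12-03 through 2020-12-13, 2020-12-24 through 2020-12-25.
2020-11-12 through 2020-11-16: no overlap with the second set.
2020-12-09 through 2020-12-18 meets the second set on 2020-12-09 through 2020-12-13.

2020-12-09 through 2020-12-13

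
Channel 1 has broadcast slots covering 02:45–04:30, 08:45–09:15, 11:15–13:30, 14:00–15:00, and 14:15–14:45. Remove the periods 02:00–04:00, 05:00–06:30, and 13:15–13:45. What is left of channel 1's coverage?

First set merges to 02:45–04:30, 08:45–09:15, 11:15–13:30, 14:00–15:00.
02:45–04:30 with B removed leaves 04:00–04:30.
08:45–09:15 is untouched.
11:15–13:30 with B removed leaves 11:15–13:15.
14:00–15:00 is untouched.

04:00–04:30, 08:45–09:15, 11:15–13:15, 14:00–15:00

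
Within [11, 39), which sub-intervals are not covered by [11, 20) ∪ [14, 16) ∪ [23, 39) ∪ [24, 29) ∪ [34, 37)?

Covered (merged): [11, 20), [23, 39).
Complement within [11, 39): [20, 23).

[20, 23)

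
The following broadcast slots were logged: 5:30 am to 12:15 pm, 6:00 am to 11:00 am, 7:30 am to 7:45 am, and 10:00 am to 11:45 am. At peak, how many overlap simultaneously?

At 7:30 am, 3 of the intervals are simultaneously active.
No point has more.

3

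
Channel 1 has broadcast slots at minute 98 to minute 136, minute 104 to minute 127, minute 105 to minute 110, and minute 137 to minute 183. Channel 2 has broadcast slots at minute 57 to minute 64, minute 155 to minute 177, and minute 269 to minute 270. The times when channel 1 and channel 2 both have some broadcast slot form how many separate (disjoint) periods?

1

A, merged: minute 98 to minute 136, minute 137 to minute 183.
A ∩ B = minute 155 to minute 177.
That is 1 disjoint piece.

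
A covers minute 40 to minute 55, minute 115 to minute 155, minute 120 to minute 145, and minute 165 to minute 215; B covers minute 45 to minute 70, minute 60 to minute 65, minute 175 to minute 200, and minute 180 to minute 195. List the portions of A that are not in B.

Merge the first list: minute 40 to minute 55, minute 115 to minute 155, minute 165 to minute 215.
Merge the second list: minute 45 to minute 70, minute 175 to minute 200.
minute 40 to minute 55 minus B → minute 40 to minute 45.
minute 115 to minute 155: no B overlap → unchanged.
minute 165 to minute 215 minus B → minute 165 to minute 175, minute 200 to minute 215.

minute 40 to minute 45, minute 115 to minute 155, minute 165 to minute 175, minute 200 to minute 215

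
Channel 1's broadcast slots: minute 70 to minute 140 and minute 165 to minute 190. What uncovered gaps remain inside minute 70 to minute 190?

minute 140 to minute 165

After merging, the occupied span is minute 70 to minute 140, minute 165 to minute 190.
Complement within minute 70 to minute 190: minute 140 to minute 165.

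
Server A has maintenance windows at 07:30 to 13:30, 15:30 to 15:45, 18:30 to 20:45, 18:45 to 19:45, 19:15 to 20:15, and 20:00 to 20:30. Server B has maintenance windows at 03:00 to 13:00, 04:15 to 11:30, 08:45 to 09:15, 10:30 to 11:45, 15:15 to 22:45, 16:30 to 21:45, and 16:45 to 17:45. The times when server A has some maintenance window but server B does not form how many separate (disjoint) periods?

A, merged: 07:30-13:30, 15:30-15:45, 18:30-20:45.
B, merged: 03:00-13:00, 15:15-22:45.
A \ B = 13:00-13:30.
That is 1 disjoint piece.

1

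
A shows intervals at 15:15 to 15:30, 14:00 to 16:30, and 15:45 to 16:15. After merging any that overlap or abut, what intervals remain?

Sort by start: 14:00–16:30, 15:15–15:30, 15:45–16:15.
15:15–15:30 overlaps/touches 14:00–16:30 → extend to 14:00–16:30.
15:45–16:15 overlaps/touches 14:00–16:30 → extend to 14:00–16:30.

14:00–16:30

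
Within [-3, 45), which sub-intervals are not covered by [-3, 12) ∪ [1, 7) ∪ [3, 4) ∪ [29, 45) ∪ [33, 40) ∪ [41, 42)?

[12, 29)

After merging, the occupied span is [-3, 12), [29, 45).
Gaps within [-3, 45): [12, 29).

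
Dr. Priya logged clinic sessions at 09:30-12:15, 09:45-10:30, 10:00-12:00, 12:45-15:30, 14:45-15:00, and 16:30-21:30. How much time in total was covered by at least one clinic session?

Merged: 09:30-12:15, 12:45-15:30, 16:30-21:30.
Lengths: 2 h 45 min + 2 h 45 min + 5 h = 10 h 30 min.

10 h 30 min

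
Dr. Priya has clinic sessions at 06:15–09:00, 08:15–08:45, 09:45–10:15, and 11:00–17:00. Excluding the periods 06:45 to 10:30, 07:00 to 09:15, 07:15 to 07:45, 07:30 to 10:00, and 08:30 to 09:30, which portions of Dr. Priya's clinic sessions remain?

Merge the first list: 06:15-09:00, 09:45-10:15, 11:00-17:00.
Merge the second list: 06:45-10:30.
06:15-09:00 with B removed leaves 06:15-06:45.
09:45-10:15 lies entirely inside B → drops out.
11:00-17:00 is untouched.

06:15-06:45, 11:00-17:00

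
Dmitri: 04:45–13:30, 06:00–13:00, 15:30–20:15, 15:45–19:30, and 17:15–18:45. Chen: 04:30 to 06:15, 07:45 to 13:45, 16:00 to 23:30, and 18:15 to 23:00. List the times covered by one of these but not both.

04:30–04:45, 06:15–07:45, 13:30–13:45, 15:30–16:00, 20:15–23:30

First set merges to 04:45–13:30, 15:30–20:15.
Second set merges to 04:30–06:15, 07:45–13:45, 16:00–23:30.
A \ B = 06:15–07:45, 15:30–16:00.
B \ A = 04:30–04:45, 13:30–13:45, 20:15–23:30.
Union of the two gives the symmetric difference.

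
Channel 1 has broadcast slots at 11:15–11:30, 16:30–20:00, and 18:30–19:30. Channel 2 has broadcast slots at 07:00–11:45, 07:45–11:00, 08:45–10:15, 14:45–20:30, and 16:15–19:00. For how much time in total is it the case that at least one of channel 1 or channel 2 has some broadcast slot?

First set merges to 11:15–11:30, 16:30–20:00.
Second set merges to 07:00–11:45, 14:45–20:30.
A ∪ B = 07:00–11:45, 14:45–20:30.
Total: 4 h 45 min + 5 h 45 min = 10 h 30 min.

10 h 30 min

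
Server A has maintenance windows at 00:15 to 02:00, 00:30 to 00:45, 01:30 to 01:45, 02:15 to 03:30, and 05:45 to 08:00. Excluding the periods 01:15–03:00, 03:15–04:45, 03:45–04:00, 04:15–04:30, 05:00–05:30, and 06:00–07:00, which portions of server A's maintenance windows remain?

First set merges to 00:15–02:00, 02:15–03:30, 05:45–08:00.
Second set merges to 01:15–03:00, 03:15–04:45, 05:00–05:30, 06:00–07:00.
00:15–02:00 minus B → 00:15–01:15.
02:15–03:30 minus B → 03:00–03:15.
05:45–08:00 minus B → 05:45–06:00, 07:00–08:00.

00:15–01:15, 03:00–03:15, 05:45–06:00, 07:00–08:00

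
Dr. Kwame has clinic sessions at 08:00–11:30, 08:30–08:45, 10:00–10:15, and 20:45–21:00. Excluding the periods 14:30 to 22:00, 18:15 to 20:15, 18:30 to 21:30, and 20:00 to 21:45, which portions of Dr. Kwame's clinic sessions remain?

First set merges to 08:00–11:30, 20:45–21:00.
Second set merges to 14:30–22:00.
08:00–11:30: no B overlap → unchanged.
20:45–21:00: fully covered by B → removed.

08:00–11:30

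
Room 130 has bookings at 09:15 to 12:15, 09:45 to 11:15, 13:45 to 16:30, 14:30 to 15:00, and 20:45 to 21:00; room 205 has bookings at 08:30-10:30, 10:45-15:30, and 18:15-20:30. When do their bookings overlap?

09:15–10:30, 10:45–12:15, 13:45–15:30

Merge the first list: 09:15–12:15, 13:45–16:30, 20:45–21:00.
09:15–12:15 ∩ B → 09:15–10:30, 10:45–12:15.
13:45–16:30 ∩ B → 13:45–15:30.
20:45–21:00 meets no B interval.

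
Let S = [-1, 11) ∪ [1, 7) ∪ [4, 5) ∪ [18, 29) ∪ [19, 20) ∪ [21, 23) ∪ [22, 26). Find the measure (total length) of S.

Merged: [-1, 11), [18, 29).
Lengths: 12 + 11 = 23.

23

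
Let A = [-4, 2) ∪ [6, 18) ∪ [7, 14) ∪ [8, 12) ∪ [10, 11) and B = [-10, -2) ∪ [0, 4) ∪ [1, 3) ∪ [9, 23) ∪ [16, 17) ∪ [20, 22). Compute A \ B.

First set merges to [-4, 2), [6, 18).
Second set merges to [-10, -2), [0, 4), [9, 23).
[-4, 2) minus B → [-2, 0).
[6, 18) minus B → [6, 9).

[-2, 0) ∪ [6, 9)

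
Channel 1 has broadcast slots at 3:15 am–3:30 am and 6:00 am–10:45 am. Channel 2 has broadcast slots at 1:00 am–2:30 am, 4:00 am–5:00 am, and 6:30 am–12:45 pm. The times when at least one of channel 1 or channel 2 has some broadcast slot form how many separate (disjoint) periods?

4

A ∪ B = 1:00 am–2:30 am, 3:15 am–3:30 am, 4:00 am–5:00 am, 6:00 am–12:45 pm.
That is 4 disjoint pieces.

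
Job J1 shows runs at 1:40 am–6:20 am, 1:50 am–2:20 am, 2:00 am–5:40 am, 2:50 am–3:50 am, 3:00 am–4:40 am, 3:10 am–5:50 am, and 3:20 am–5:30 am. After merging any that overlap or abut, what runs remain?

1:50 am–2:20 am overlaps/touches 1:40 am–6:20 am → extend to 1:40 am–6:20 am.
2:00 am–5:40 am overlaps/touches 1:40 am–6:20 am → extend to 1:40 am–6:20 am.
2:50 am–3:50 am overlaps/touches 1:40 am–6:20 am → extend to 1:40 am–6:20 am.
3:00 am–4:40 am overlaps/touches 1:40 am–6:20 am → extend to 1:40 am–6:20 am.
3:10 am–5:50 am overlaps/touches 1:40 am–6:20 am → extend to 1:40 am–6:20 am.
3:20 am–5:30 am overlaps/touches 1:40 am–6:20 am → extend to 1:40 am–6:20 am.

1:40 am–6:20 am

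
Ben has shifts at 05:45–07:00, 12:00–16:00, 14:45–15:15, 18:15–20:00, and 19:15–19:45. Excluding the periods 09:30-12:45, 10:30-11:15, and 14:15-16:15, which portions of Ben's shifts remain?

05:45-07:00, 12:45-14:15, 18:15-20:00

First set merges to 05:45-07:00, 12:00-16:00, 18:15-20:00.
Second set merges to 09:30-12:45, 14:15-16:15.
05:45-07:00 is untouched.
12:00-16:00 with B removed leaves 12:45-14:15.
18:15-20:00 is untouched.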